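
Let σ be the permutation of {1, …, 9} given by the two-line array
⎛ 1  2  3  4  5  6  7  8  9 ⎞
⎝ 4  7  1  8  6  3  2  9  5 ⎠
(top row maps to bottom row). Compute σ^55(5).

Tracing 5 → 6 → … returns to 5 after 7 steps, so 5 lies in a 7-cycle (1 4 8 9 5 6 3).
Since the cycle has length 7, σ^55 acts on it the same as σ^6 (55 mod 7 = 6).
Advancing 6 steps from 5: 5 → 6 → 3 → 1 → 4 → 8 → 9.

9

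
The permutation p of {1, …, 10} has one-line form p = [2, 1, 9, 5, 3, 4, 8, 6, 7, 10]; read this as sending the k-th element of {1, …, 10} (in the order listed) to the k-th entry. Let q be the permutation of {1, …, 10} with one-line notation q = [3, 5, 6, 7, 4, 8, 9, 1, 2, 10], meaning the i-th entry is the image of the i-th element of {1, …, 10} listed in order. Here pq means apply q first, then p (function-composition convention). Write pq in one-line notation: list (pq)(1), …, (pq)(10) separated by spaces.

9 3 4 8 5 6 7 2 1 10

(pq)(x) = p(q(x)). Computing each image: p(q(1)) = p(3) = 9, p(q(2)) = p(5) = 3, p(q(3)) = p(6) = 4, p(q(4)) = p(7) = 8, p(q(5)) = p(4) = 5, p(q(6)) = p(8) = 6, p(q(7)) = p(9) = 7, p(q(8)) = p(1) = 2, p(q(9)) = p(2) = 1, p(q(10)) = p(10) = 10.
Hence pq = [9 3 4 8 5 6 7 2 1 10].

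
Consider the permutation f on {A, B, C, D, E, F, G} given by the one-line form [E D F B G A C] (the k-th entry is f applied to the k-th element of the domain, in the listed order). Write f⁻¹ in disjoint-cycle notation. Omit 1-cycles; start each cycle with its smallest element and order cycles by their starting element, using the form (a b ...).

(A F C G E)(B D)

The cycle decomposition of f is (A E G C F)(B D).
The inverse reverses every cycle; in canonical form, f⁻¹ = (A F C G E)(B D).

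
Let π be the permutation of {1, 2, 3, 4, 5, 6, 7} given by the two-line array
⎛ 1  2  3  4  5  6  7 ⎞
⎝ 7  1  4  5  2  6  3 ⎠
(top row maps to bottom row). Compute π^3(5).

Tracing 5 → 2 → … returns to 5 after 6 steps, so 5 lies in a 6-cycle (1 7 3 4 5 2).
Advancing 3 steps from 5: 5 → 2 → 1 → 7.

7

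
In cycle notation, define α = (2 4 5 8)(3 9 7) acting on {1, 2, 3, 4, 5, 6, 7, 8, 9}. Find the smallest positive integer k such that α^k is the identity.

12

The cycle type of α is (4, 3, 1, 1).
Since disjoint cycles commute, ord(α) = lcm(4, 3) = 12.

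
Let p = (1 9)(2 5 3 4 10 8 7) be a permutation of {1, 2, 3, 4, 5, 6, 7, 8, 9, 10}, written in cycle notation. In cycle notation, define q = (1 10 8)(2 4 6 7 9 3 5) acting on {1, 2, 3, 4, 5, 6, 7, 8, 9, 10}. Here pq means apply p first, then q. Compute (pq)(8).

9

First apply p: p(8) = 7, then q(7) = 9. Thus (pq)(8) = 9.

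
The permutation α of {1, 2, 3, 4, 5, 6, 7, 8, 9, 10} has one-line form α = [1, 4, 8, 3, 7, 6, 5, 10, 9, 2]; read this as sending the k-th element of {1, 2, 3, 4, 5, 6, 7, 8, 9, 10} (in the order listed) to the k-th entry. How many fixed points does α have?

3

The fixed points (elements with α(x) = x) are {1, 6, 9}, so there are 3.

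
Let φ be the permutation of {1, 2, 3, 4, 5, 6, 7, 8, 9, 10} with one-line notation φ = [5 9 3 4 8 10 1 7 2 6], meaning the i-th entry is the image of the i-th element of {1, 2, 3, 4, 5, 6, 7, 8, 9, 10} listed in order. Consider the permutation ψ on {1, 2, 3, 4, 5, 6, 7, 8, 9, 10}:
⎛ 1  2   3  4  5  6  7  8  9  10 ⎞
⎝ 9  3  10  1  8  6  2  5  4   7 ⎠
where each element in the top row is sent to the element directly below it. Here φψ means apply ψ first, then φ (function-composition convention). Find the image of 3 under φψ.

ψ(3) = 10, then φ(10) = 6; composing gives (φψ)(3) = 6.

6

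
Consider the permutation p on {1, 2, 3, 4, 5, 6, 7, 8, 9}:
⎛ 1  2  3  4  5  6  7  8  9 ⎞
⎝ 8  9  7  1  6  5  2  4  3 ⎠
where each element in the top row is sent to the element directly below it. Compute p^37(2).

9

Tracing 2 → 9 → … returns to 2 after 4 steps, so 2 lies in a 4-cycle (2, 9, 3, 7).
Since the cycle has length 4, p^37 acts on it the same as p^1 (37 mod 4 = 1).
Advancing 1 step from 2: 2 → 9.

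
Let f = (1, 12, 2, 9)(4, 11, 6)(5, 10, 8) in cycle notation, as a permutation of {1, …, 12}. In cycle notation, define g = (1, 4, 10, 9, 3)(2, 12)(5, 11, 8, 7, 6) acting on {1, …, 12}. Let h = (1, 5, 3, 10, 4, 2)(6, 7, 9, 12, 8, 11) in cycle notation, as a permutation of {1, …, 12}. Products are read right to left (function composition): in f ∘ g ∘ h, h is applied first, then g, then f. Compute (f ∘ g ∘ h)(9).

9

(f ∘ g ∘ h)(9) = f(g(h(9))). h(9) = 12, then g(12) = 2, then f(2) = 9, so the result is 9.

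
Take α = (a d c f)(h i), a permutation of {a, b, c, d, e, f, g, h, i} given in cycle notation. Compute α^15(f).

c

f lies in the 4-cycle (a d c f).
Since the cycle has length 4, α^15 acts on it the same as α^3 (15 mod 4 = 3).
Stepping 3 places around the cycle: f → a → d → c.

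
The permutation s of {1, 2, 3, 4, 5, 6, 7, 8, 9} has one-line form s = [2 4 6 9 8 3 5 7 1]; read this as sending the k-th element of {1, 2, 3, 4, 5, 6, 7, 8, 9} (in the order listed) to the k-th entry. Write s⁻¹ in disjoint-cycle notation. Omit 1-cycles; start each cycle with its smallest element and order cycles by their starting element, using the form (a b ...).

First write s in disjoint cycles: (1 2 4 9)(3 6)(5 8 7).
The inverse reverses every cycle; in canonical form, s⁻¹ = (1 9 4 2)(3 6)(5 7 8).

(1 9 4 2)(3 6)(5 7 8)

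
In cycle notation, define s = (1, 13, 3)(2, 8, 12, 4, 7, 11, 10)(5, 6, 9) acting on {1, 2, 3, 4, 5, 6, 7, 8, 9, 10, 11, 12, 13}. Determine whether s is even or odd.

even

The cycle lengths are 7, 3, 3.
A cycle of length ℓ contributes ℓ−1 transpositions, so s is a product of 6 + 2 + 2 = 10 transpositions — even.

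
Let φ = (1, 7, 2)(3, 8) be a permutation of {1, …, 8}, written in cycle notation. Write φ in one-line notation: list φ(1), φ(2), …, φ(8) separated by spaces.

Reading each image from the cycles: 1→7, 2→1, 3→8, 4→4, 5→5, 6→6, 7→2, 8→3.
So the one-line form is 7 1 8 4 5 6 2 3.

7 1 8 4 5 6 2 3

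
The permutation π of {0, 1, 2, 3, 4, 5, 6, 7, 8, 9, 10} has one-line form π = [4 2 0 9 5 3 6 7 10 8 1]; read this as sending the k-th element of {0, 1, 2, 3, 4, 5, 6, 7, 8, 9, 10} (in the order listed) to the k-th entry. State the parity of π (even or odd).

even

In disjoint-cycle form the cycle lengths are 9, 1, 1.
A cycle is odd iff its length is even; π has 0 even-length cycles, so sgn(π) = (−1)^0 and π is even.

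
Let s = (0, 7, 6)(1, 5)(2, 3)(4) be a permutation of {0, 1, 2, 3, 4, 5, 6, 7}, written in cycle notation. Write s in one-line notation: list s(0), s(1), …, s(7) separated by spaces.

Reading each image from the cycles: 0↦7, 1↦5, 2↦3, 3↦2, 4↦4, 5↦1, 6↦0, 7↦6.
Listing these in domain order gives 7 5 3 2 4 1 0 6.

7 5 3 2 4 1 0 6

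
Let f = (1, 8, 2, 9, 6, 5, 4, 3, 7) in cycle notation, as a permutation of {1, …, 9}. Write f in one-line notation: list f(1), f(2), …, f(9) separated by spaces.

Image by image: 1→8, 2→9, 3→7, 4→3, 5→4, 6→5, 7→1, 8→2, 9→6.
So the one-line form is 8 9 7 3 4 5 1 2 6.

8 9 7 3 4 5 1 2 6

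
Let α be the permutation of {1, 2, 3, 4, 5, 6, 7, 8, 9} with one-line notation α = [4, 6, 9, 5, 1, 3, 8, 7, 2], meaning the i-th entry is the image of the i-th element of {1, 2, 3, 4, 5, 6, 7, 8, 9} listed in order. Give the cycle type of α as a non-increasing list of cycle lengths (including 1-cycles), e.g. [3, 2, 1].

[4, 3, 2]

The disjoint cycles are (1, 4, 5)(2, 6, 3, 9)(7, 8), with lengths 4, 3, 2 in non-increasing order.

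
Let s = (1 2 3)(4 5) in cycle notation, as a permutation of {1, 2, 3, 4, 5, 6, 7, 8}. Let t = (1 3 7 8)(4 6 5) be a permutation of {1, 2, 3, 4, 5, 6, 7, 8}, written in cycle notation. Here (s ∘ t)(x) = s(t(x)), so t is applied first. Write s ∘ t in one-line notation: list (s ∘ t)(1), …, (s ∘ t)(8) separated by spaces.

(s ∘ t)(x) = s(t(x)). Computing each image: s(t(1)) = s(3) = 1, s(t(2)) = s(2) = 3, s(t(3)) = s(7) = 7, s(t(4)) = s(6) = 6, s(t(5)) = s(4) = 5, s(t(6)) = s(5) = 4, s(t(7)) = s(8) = 8, s(t(8)) = s(1) = 2.
Hence s ∘ t = [1 3 7 6 5 4 8 2].

1 3 7 6 5 4 8 2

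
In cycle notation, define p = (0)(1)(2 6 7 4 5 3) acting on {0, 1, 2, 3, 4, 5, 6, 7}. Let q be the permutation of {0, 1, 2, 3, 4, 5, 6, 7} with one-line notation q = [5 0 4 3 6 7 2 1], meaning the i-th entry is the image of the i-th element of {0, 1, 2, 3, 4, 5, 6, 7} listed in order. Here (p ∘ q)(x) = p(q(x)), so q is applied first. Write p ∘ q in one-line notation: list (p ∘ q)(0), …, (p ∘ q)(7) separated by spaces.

3 0 5 2 7 4 6 1

For each element, apply q then p: 0 → 5 → 3; 1 → 0 → 0; 2 → 4 → 5; 3 → 3 → 2; 4 → 6 → 7; 5 → 7 → 4; 6 → 2 → 6; 7 → 1 → 1.
Collecting the images, p ∘ q = [3 0 5 2 7 4 6 1].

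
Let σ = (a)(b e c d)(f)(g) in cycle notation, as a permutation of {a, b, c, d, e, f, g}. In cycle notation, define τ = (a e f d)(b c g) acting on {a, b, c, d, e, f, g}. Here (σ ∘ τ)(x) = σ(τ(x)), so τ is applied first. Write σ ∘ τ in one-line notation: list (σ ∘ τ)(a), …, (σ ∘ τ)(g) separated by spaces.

c d g a f b e

Chase each element through τ then σ: a → e → c; b → c → d; c → g → g; d → a → a; e → f → f; f → d → b; g → b → e.
So σ ∘ τ in one-line form is c d g a f b e.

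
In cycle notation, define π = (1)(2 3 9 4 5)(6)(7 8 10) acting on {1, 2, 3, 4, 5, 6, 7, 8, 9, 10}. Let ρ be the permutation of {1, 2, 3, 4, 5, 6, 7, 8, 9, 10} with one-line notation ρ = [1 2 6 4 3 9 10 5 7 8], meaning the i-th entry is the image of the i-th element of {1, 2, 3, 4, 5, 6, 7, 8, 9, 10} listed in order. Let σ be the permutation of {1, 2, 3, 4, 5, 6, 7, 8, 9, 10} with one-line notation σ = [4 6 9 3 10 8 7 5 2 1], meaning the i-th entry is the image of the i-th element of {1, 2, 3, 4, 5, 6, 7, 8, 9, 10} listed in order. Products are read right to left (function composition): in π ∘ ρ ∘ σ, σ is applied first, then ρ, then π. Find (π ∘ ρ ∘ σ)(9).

3

Chase 9: σ(9) = 2; ρ(2) = 2; π(2) = 3. Hence (π ∘ ρ ∘ σ)(9) = 3.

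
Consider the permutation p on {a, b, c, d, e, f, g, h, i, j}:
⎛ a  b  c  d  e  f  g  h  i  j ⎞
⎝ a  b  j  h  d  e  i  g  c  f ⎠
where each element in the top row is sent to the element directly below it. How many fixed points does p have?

2

The fixed points (elements with p(x) = x) are {a, b}, so there are 2.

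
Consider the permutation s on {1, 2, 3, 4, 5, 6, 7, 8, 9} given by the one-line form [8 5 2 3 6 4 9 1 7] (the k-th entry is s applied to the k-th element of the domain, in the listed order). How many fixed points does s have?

0

No element satisfies s(x) = x, so there are 0 fixed points.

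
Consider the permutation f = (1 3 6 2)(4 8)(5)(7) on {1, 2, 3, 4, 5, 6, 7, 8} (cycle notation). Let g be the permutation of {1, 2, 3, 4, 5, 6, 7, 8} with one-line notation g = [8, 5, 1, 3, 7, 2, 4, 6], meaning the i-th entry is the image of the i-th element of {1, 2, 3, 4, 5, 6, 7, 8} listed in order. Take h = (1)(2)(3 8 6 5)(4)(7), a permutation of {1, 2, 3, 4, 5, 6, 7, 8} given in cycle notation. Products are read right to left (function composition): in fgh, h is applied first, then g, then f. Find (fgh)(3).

Apply the permutations in order: h(3) = 8, then g(8) = 6, then f(6) = 2. So (fgh)(3) = 2.

2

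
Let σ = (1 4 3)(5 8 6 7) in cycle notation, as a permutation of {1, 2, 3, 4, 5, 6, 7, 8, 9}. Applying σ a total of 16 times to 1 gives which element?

4

1 lies in the 3-cycle (1 4 3).
On a 3-cycle, σ^3 is the identity, so σ^16 = σ^1 there (16 ≡ 1 mod 3).
Stepping 1 place around the cycle: 1 → 4.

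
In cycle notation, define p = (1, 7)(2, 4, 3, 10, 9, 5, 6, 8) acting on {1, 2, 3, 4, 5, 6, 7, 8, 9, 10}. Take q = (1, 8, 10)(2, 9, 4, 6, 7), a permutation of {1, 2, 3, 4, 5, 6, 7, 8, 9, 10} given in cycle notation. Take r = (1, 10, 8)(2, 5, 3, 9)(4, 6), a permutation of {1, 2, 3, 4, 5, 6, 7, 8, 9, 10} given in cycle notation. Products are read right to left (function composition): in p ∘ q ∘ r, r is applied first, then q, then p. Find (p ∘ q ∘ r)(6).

8

Chase 6: r(6) = 4; q(4) = 6; p(6) = 8. Hence (p ∘ q ∘ r)(6) = 8.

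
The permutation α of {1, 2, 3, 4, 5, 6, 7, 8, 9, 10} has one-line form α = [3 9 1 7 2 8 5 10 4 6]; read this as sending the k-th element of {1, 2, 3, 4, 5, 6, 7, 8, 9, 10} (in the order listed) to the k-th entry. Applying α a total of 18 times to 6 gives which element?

Tracing 6 → 8 → … returns to 6 after 3 steps, so 6 lies in a 3-cycle (6, 8, 10).
Powers repeat with period 3 on this cycle, and 18 mod 3 = 0, so α^18(6) = α^0(6).
So α^18(6) = 6.

6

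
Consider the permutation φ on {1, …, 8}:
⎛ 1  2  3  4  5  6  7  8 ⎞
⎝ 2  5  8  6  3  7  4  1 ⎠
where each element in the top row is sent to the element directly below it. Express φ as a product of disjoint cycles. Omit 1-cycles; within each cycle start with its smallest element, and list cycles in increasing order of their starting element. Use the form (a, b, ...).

(1, 2, 5, 3, 8)(4, 6, 7)

Iterating φ from 1 gives 1 → 2 → 5 → 3 → 8 → 1; that is the 5-cycle (1, 2, 5, 3, 8).
Repeating from the next unused element and collecting all non-trivial cycles gives (1, 2, 5, 3, 8)(4, 6, 7).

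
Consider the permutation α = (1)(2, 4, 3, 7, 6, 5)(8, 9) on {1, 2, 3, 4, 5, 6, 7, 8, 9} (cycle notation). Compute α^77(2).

2 lies in the 6-cycle (2, 4, 3, 7, 6, 5).
Since the cycle has length 6, α^77 acts on it the same as α^5 (77 mod 6 = 5).
Stepping 5 places around the cycle: 2 → 4 → 3 → 7 → 6 → 5.

5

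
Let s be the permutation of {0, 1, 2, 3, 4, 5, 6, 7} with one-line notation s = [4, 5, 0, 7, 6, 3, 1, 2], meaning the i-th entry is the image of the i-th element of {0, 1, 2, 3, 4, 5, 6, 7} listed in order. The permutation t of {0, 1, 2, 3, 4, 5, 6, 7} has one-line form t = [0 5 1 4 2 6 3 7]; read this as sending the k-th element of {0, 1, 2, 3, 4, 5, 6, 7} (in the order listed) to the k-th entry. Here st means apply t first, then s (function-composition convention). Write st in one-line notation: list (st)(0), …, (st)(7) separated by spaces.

(st)(x) = s(t(x)). Computing each image: s(t(0)) = s(0) = 4, s(t(1)) = s(5) = 3, s(t(2)) = s(1) = 5, s(t(3)) = s(4) = 6, s(t(4)) = s(2) = 0, s(t(5)) = s(6) = 1, s(t(6)) = s(3) = 7, s(t(7)) = s(7) = 2.
Hence st = [4 3 5 6 0 1 7 2].

4 3 5 6 0 1 7 2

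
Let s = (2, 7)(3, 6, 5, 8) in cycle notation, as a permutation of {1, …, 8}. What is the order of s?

4

The cycle type of s is (4, 2, 1, 1).
Since disjoint cycles commute, ord(s) = lcm(4, 2) = 4.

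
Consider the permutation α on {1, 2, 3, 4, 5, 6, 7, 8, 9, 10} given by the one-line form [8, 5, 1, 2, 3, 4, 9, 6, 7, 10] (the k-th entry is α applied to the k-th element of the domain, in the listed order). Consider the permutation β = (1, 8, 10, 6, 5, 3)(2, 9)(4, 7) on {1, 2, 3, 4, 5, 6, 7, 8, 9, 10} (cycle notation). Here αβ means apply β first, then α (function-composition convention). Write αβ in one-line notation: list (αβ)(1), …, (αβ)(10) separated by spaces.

6 7 8 9 1 3 2 10 5 4

(αβ)(x) = α(β(x)). Computing each image: α(β(1)) = α(8) = 6, α(β(2)) = α(9) = 7, α(β(3)) = α(1) = 8, α(β(4)) = α(7) = 9, α(β(5)) = α(3) = 1, α(β(6)) = α(5) = 3, α(β(7)) = α(4) = 2, α(β(8)) = α(10) = 10, α(β(9)) = α(2) = 5, α(β(10)) = α(6) = 4.
Hence αβ = [6 7 8 9 1 3 2 10 5 4].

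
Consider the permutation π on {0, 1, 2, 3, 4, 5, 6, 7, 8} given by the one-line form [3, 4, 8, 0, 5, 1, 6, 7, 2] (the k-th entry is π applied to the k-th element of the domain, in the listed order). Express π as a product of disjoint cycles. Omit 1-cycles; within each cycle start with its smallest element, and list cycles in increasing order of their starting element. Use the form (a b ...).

(0 3)(1 4 5)(2 8)

From 0: 0 → 3 → 0, closing the cycle (0 3).
Repeating from the next unused element and collecting all non-trivial cycles gives (0 3)(1 4 5)(2 8).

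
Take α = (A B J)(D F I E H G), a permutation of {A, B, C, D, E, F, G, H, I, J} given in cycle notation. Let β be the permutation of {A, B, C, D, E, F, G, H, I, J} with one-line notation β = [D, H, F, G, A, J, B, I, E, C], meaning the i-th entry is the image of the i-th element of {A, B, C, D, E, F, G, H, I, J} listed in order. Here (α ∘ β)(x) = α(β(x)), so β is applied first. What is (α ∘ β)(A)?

First apply β: β(A) = D, then α(D) = F. Thus (α ∘ β)(A) = F.

F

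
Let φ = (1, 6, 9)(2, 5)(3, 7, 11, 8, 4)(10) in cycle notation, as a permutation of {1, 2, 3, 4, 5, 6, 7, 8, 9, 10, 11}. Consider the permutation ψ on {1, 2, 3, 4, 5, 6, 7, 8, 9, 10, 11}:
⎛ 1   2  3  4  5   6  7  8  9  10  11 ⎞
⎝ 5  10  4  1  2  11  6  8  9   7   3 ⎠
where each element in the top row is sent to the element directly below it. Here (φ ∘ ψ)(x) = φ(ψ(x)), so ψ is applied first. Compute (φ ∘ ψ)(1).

(φ ∘ ψ)(1) = φ(ψ(1)). ψ(1) = 5, then φ(5) = 2. So (φ ∘ ψ)(1) = 2.

2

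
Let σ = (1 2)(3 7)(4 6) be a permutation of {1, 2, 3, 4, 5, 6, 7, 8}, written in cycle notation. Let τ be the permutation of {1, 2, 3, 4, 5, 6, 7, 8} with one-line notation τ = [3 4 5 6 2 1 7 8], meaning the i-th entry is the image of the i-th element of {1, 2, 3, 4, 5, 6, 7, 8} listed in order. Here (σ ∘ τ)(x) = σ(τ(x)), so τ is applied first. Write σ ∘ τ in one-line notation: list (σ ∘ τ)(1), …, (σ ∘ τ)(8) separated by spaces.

7 6 5 4 1 2 3 8

Chase each element through τ then σ: 1 → 3 → 7; 2 → 4 → 6; 3 → 5 → 5; 4 → 6 → 4; 5 → 2 → 1; 6 → 1 → 2; 7 → 7 → 3; 8 → 8 → 8.
Collecting the images, σ ∘ τ = [7 6 5 4 1 2 3 8].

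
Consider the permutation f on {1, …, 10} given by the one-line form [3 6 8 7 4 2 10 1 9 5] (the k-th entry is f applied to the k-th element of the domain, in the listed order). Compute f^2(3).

1

Tracing 3 → 8 → … returns to 3 after 3 steps, so 3 lies in a 3-cycle (1 3 8).
Advancing 2 steps from 3: 3 → 8 → 1.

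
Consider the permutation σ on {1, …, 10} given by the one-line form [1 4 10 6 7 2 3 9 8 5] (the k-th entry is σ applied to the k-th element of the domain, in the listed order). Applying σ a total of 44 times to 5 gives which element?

5

Tracing 5 → 7 → … returns to 5 after 4 steps, so 5 lies in a 4-cycle (3 10 5 7).
On a 4-cycle, σ^4 is the identity, so σ^44 = σ^0 there (44 ≡ 0 mod 4).
So σ^44(5) = 5.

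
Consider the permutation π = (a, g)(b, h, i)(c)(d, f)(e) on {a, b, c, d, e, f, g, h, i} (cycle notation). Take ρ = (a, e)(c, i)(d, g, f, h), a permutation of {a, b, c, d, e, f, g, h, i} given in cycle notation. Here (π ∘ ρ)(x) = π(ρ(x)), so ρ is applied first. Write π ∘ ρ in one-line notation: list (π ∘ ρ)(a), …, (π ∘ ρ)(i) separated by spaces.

e h b a g i d f c

(π ∘ ρ)(x) = π(ρ(x)). Computing each image: π(ρ(a)) = π(e) = e, π(ρ(b)) = π(b) = h, π(ρ(c)) = π(i) = b, π(ρ(d)) = π(g) = a, π(ρ(e)) = π(a) = g, π(ρ(f)) = π(h) = i, π(ρ(g)) = π(f) = d, π(ρ(h)) = π(d) = f, π(ρ(i)) = π(c) = c.
Hence π ∘ ρ = [e h b a g i d f c].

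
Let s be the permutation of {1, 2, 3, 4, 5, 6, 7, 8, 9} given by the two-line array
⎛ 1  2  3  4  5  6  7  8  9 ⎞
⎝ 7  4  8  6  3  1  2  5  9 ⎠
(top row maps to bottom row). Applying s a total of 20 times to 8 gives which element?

3

Tracing 8 → 5 → … returns to 8 after 3 steps, so 8 lies in a 3-cycle (3 8 5).
Powers repeat with period 3 on this cycle, and 20 mod 3 = 2, so s^20(8) = s^2(8).
Advancing 2 steps from 8: 8 → 5 → 3.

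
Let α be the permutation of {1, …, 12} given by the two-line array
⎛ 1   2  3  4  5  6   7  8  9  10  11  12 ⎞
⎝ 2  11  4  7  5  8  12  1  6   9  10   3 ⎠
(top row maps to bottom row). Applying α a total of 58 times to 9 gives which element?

8

Tracing 9 → 6 → … returns to 9 after 7 steps, so 9 lies in a 7-cycle (1, 2, 11, 10, 9, 6, 8).
On a 7-cycle, α^7 is the identity, so α^58 = α^2 there (58 ≡ 2 mod 7).
Advancing 2 steps from 9: 9 → 6 → 8.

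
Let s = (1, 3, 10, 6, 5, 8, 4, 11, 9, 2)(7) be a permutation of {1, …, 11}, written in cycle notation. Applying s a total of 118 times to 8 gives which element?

6

8 lies in the 10-cycle (1, 3, 10, 6, 5, 8, 4, 11, 9, 2).
Powers repeat with period 10 on this cycle, and 118 mod 10 = 8, so s^118(8) = s^8(8).
Advancing 8 steps from 8: 8 → 4 → 11 → 9 → 2 → 1 → 3 → 10 → 6.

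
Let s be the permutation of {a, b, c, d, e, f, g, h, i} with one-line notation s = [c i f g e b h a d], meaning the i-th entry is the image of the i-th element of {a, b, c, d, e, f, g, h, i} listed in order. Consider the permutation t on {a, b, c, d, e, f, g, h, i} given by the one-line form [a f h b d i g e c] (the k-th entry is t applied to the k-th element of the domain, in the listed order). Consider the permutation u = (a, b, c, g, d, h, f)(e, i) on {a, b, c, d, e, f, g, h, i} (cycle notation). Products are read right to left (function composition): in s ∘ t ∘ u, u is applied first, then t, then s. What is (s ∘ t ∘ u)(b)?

Apply the permutations in order: u(b) = c, then t(c) = h, then s(h) = a. So (s ∘ t ∘ u)(b) = a.

a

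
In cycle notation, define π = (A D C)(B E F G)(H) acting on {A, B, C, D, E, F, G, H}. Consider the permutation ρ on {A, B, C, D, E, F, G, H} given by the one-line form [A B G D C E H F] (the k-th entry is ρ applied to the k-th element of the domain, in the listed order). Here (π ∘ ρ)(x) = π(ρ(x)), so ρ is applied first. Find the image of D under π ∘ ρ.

C

First apply ρ: ρ(D) = D, then π(D) = C. Thus (π ∘ ρ)(D) = C.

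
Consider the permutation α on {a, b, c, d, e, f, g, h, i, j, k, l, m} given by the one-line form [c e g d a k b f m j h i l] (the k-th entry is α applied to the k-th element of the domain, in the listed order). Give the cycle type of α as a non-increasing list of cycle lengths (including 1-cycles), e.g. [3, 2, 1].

[5, 3, 3, 1, 1]

The disjoint cycles are (a c g b e)(d)(f k h)(i m l)(j), with lengths 5, 3, 3, 1, 1 in non-increasing order.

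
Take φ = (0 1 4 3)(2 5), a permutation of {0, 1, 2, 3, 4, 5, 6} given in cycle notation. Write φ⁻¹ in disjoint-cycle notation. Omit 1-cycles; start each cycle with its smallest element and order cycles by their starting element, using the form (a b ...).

(0 3 4 1)(2 5)

The inverse reverses each cycle.
After reversing and putting each cycle's least element first, φ⁻¹ = (0 3 4 1)(2 5).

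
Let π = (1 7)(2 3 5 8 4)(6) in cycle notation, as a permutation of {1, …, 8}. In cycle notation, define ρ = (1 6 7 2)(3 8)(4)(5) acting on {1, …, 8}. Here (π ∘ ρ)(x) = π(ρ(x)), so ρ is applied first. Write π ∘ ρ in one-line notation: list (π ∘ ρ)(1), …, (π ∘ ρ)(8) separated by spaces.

6 7 4 2 8 1 3 5

Chase each element through ρ then π: 1 → 6 → 6; 2 → 1 → 7; 3 → 8 → 4; 4 → 4 → 2; 5 → 5 → 8; 6 → 7 → 1; 7 → 2 → 3; 8 → 3 → 5.
So π ∘ ρ in one-line form is 6 7 4 2 8 1 3 5.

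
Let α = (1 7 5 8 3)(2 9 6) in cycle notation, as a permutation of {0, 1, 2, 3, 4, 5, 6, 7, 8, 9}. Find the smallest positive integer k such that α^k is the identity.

15

The cycle type of α is (5, 3, 1, 1).
Since disjoint cycles commute, ord(α) = lcm(5, 3) = 15.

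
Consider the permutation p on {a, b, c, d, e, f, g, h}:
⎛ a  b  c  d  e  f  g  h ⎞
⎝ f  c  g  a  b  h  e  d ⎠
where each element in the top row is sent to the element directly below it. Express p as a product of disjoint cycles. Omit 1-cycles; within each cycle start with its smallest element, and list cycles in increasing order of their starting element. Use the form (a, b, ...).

(a, f, h, d)(b, c, g, e)

Iterating p from a gives a → f → h → d → a; that is the 4-cycle (a, f, h, d).
Continuing from each remaining unvisited element yields (a, f, h, d)(b, c, g, e).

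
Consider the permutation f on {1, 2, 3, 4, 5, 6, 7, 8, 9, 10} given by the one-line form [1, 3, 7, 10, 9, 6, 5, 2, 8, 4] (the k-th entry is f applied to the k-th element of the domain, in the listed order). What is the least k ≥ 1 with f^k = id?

6

The disjoint-cycle form of f has cycle lengths 6, 2, 1, 1.
The order of f is the least common multiple of its cycle lengths: lcm(6, 2) = 6.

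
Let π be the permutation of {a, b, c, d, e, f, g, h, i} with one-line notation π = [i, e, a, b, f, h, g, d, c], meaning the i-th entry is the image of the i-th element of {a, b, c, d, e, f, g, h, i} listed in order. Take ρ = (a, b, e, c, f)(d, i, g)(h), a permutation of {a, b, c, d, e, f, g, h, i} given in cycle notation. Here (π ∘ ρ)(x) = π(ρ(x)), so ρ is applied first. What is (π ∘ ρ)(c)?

h

First apply ρ: ρ(c) = f, then π(f) = h. Thus (π ∘ ρ)(c) = h.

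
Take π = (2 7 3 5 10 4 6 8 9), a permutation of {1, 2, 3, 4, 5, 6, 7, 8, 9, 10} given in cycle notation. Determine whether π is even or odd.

The cycle lengths are 9, 1.
A cycle of length ℓ contributes ℓ−1 transpositions, so π is a product of 8 transpositions — even.

even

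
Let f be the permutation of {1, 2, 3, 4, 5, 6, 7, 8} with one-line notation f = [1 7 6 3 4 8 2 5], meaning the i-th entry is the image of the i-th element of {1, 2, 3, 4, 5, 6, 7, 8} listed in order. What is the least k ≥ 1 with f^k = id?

10

Decomposing into disjoint cycles gives cycle lengths 5, 2, 1.
The order is lcm(5, 2) = 10.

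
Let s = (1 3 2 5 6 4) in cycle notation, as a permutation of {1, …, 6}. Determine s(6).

4

6 appears in (1 3 2 5 6 4); the next entry (wrapping around) is 4.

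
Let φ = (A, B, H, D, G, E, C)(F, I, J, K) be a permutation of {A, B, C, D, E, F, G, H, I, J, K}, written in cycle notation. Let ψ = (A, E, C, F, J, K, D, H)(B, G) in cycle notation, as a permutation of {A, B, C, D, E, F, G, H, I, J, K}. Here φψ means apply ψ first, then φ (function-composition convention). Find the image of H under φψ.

First apply ψ: ψ(H) = A, then φ(A) = B. Thus (φψ)(H) = B.

B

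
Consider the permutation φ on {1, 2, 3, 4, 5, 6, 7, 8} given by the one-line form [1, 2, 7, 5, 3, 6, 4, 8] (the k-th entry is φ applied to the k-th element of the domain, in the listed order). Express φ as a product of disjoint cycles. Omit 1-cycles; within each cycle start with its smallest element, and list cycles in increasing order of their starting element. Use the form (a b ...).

(3 7 4 5)

From 3: 3 → 7 → 4 → 5 → 3, closing the cycle (3 7 4 5).
Repeating from the next unused element and collecting all non-trivial cycles gives (3 7 4 5).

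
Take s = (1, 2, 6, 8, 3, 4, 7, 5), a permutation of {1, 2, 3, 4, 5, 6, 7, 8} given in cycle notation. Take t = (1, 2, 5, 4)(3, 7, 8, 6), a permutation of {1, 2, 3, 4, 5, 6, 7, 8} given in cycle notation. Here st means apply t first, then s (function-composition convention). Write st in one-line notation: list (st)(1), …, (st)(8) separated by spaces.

6 1 5 2 7 4 3 8

Chase each element through t then s: 1 → 2 → 6; 2 → 5 → 1; 3 → 7 → 5; 4 → 1 → 2; 5 → 4 → 7; 6 → 3 → 4; 7 → 8 → 3; 8 → 6 → 8.
So st in one-line form is 6 1 5 2 7 4 3 8.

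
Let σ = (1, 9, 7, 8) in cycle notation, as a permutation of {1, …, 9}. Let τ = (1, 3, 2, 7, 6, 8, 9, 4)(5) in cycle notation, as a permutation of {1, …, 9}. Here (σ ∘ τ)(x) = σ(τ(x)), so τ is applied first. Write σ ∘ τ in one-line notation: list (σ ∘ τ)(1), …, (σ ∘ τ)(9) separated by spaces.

(σ ∘ τ)(x) = σ(τ(x)). Computing each image: σ(τ(1)) = σ(3) = 3, σ(τ(2)) = σ(7) = 8, σ(τ(3)) = σ(2) = 2, σ(τ(4)) = σ(1) = 9, σ(τ(5)) = σ(5) = 5, σ(τ(6)) = σ(8) = 1, σ(τ(7)) = σ(6) = 6, σ(τ(8)) = σ(9) = 7, σ(τ(9)) = σ(4) = 4.
Hence σ ∘ τ = [3 8 2 9 5 1 6 7 4].

3 8 2 9 5 1 6 7 4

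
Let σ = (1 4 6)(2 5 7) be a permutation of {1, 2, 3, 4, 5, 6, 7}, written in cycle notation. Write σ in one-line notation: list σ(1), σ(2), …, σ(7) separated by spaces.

4 5 3 6 7 1 2

Each element maps to the next entry in its cycle (wrapping to the front): 1→4, 2→5, 3→3, 4→6, 5→7, 6→1, 7→2.
So the one-line form is 4 5 3 6 7 1 2.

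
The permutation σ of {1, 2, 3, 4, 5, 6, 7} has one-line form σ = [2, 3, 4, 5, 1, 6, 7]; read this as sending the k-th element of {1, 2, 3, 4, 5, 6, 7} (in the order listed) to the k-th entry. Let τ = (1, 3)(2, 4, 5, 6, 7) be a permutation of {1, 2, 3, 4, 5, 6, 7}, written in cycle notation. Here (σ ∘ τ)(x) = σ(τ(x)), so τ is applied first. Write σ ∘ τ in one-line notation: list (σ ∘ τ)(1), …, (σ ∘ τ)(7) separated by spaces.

4 5 2 1 6 7 3

Chase each element through τ then σ: 1 → 3 → 4; 2 → 4 → 5; 3 → 1 → 2; 4 → 5 → 1; 5 → 6 → 6; 6 → 7 → 7; 7 → 2 → 3.
So σ ∘ τ in one-line form is 4 5 2 1 6 7 3.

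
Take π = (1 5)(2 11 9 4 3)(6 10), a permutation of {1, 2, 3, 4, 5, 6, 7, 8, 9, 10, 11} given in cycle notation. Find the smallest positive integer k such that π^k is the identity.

10

The disjoint cycles have lengths 5, 2, 2, 1, 1.
The order is lcm(5, 2, 2) = 10.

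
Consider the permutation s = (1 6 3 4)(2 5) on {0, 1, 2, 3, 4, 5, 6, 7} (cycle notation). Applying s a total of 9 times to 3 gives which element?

4

3 lies in the 4-cycle (1 6 3 4).
On a 4-cycle, s^4 is the identity, so s^9 = s^1 there (9 ≡ 1 mod 4).
Advancing 1 step from 3: 3 → 4.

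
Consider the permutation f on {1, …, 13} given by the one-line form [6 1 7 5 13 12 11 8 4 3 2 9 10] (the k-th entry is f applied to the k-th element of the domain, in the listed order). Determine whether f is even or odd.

In disjoint-cycle form the cycle lengths are 12, 1.
A cycle is odd iff its length is even; f has 1 even-length cycle, so sgn(f) = (−1)^1 and f is odd.

odd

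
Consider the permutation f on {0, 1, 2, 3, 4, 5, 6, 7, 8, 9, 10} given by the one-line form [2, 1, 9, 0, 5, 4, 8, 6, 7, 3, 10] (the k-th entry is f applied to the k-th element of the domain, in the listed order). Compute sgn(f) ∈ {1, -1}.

In disjoint-cycle form the cycle lengths are 4, 3, 2, 1, 1.
A cycle is odd iff its length is even; f has 2 even-length cycles, so sgn(f) = (−1)^2 and f is even.

1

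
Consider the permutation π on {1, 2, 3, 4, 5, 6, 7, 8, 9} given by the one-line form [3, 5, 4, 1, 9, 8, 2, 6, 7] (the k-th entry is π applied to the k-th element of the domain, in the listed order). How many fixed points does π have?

0

No element satisfies π(x) = x, so there are 0 fixed points.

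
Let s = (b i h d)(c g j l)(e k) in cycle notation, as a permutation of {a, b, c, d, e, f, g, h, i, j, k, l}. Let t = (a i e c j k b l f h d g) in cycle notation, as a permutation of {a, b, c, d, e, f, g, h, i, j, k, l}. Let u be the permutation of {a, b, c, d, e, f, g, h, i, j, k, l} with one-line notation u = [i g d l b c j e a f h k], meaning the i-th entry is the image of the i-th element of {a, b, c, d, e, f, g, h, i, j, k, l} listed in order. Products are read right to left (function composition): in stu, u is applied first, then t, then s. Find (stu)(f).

l

Chase f: u(f) = c; t(c) = j; s(j) = l. Hence (stu)(f) = l.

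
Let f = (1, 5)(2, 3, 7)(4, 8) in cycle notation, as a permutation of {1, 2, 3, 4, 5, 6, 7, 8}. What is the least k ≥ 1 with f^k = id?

6

The cycle type of f is (3, 2, 2, 1).
Since disjoint cycles commute, ord(f) = lcm(3, 2, 2) = 6.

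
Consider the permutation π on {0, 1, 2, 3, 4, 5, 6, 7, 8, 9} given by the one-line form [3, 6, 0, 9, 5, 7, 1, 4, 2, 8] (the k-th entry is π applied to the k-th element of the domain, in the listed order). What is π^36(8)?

Tracing 8 → 2 → … returns to 8 after 5 steps, so 8 lies in a 5-cycle (0, 3, 9, 8, 2).
Since the cycle has length 5, π^36 acts on it the same as π^1 (36 mod 5 = 1).
Advancing 1 step from 8: 8 → 2.

2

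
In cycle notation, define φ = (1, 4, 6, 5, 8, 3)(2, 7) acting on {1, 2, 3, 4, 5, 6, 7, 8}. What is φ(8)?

In the cycle (1, 4, 6, 5, 8, 3), 8 is followed by 3, so φ(8) = 3.

3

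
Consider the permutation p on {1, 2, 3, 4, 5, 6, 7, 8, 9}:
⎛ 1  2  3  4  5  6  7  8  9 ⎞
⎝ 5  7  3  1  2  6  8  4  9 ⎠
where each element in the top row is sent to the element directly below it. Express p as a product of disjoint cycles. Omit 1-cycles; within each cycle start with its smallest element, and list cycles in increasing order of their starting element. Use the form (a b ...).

From 1: 1 → 5 → 2 → 7 → 8 → 4 → 1, closing the cycle (1 5 2 7 8 4).
Repeating from the next unused element and collecting all non-trivial cycles gives (1 5 2 7 8 4).

(1 5 2 7 8 4)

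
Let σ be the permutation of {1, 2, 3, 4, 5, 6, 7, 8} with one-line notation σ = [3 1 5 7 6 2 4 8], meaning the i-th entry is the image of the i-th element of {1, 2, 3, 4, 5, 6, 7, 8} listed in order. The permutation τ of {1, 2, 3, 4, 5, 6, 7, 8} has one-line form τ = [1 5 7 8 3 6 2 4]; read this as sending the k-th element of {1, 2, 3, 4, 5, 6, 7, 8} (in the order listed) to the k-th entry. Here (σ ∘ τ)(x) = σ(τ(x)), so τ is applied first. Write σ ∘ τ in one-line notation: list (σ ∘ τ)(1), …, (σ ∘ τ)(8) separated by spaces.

Chase each element through τ then σ: 1 → 1 → 3; 2 → 5 → 6; 3 → 7 → 4; 4 → 8 → 8; 5 → 3 → 5; 6 → 6 → 2; 7 → 2 → 1; 8 → 4 → 7.
Collecting the images, σ ∘ τ = [3 6 4 8 5 2 1 7].

3 6 4 8 5 2 1 7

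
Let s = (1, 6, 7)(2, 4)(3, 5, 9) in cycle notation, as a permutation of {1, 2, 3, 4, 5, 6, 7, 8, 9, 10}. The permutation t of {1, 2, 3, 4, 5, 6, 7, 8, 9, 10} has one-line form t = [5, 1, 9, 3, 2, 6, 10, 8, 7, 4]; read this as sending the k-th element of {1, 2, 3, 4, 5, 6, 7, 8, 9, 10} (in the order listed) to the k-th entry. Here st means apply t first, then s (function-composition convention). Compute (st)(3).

t(3) = 9, then s(9) = 3; composing gives (st)(3) = 3.

3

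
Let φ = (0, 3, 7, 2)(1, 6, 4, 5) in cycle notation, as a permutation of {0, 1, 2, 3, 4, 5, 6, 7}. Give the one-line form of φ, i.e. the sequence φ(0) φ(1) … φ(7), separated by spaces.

Each element maps to the next entry in its cycle (wrapping to the front): 0→3, 1→6, 2→0, 3→7, 4→5, 5→1, 6→4, 7→2.
So the one-line form is 3 6 0 7 5 1 4 2.

3 6 0 7 5 1 4 2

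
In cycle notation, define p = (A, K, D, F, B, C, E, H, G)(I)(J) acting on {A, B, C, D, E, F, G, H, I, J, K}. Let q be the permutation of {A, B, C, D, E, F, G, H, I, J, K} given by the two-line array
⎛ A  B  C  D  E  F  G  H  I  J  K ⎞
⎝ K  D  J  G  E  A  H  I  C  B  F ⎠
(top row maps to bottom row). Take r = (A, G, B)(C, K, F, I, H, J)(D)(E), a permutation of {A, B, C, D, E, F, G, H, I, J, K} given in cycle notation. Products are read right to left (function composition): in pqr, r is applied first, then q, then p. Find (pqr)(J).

J

(pqr)(J) = p(q(r(J))). r(J) = C, then q(C) = J, then p(J) = J, so the result is J.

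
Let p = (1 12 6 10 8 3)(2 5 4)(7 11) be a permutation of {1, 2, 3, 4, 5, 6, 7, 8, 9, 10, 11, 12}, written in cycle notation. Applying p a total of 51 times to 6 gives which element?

6 lies in the 6-cycle (1 12 6 10 8 3).
Powers repeat with period 6 on this cycle, and 51 mod 6 = 3, so p^51(6) = p^3(6).
Advancing 3 steps from 6: 6 → 10 → 8 → 3.

3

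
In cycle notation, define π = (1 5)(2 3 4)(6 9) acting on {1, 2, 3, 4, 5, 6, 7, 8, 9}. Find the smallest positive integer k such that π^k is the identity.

The disjoint cycles have lengths 3, 2, 2, 1, 1.
The order is lcm(3, 2, 2) = 6.

6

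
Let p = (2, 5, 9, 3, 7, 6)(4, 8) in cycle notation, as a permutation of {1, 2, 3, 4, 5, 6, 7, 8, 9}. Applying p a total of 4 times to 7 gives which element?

7 lies in the 6-cycle (2, 5, 9, 3, 7, 6).
Stepping 4 places around the cycle: 7 → 6 → 2 → 5 → 9.

9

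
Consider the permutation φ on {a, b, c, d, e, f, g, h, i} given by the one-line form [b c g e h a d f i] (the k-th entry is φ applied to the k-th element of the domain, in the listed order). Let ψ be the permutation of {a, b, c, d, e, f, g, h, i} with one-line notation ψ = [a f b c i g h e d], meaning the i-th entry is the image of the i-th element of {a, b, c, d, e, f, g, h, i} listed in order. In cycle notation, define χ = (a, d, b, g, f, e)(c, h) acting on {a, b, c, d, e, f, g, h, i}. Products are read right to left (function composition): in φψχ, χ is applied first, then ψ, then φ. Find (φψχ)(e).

Apply the permutations in order: χ(e) = a, then ψ(a) = a, then φ(a) = b. So (φψχ)(e) = b.

b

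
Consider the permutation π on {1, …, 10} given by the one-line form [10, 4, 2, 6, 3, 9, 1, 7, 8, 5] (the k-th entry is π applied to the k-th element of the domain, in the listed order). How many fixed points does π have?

0

No element satisfies π(x) = x, so there are 0 fixed points.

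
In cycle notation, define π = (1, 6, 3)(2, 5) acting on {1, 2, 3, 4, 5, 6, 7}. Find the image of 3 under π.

1

In the cycle (1, 6, 3), 3 is followed by 1, so π(3) = 1.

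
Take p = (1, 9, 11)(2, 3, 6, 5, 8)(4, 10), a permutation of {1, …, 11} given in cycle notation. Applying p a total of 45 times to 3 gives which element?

3 lies in the 5-cycle (2, 3, 6, 5, 8).
Since the cycle has length 5, p^45 acts on it the same as p^0 (45 mod 5 = 0).
So p^45(3) = 3.

3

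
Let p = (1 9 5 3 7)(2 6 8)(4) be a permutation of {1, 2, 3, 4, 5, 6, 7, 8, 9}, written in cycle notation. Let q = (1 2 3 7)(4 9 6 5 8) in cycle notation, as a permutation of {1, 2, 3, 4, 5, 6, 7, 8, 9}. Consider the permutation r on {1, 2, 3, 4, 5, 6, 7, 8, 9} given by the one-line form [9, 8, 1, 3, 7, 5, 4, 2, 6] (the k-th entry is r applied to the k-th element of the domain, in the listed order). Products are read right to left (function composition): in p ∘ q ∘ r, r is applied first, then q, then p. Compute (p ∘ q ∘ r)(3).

Apply the permutations in order: r(3) = 1, then q(1) = 2, then p(2) = 6. So (p ∘ q ∘ r)(3) = 6.

6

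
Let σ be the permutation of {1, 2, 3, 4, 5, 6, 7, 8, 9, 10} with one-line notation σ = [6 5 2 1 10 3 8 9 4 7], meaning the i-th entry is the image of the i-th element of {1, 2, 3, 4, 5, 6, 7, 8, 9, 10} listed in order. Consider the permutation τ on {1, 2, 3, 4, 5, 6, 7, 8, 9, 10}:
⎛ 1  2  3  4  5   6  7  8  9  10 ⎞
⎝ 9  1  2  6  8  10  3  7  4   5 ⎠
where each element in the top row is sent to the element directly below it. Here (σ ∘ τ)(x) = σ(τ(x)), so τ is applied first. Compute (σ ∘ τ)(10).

10

(σ ∘ τ)(10) = σ(τ(10)). τ(10) = 5, then σ(5) = 10. So (σ ∘ τ)(10) = 10.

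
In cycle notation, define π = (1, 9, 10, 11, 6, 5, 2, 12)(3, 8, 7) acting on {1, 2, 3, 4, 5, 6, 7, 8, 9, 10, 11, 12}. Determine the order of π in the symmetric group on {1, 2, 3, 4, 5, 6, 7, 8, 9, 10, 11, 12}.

24

The disjoint cycles have lengths 8, 3, 1.
The order of π is the least common multiple of its cycle lengths: lcm(8, 3) = 24.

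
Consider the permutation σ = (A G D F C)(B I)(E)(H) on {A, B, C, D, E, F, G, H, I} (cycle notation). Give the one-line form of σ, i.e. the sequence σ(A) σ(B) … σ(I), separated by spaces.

G I A F E C D H B

Each element maps to the next entry in its cycle (wrapping to the front): A↦G, B↦I, C↦A, D↦F, E↦E, F↦C, G↦D, H↦H, I↦B.
So the one-line form is G I A F E C D H B.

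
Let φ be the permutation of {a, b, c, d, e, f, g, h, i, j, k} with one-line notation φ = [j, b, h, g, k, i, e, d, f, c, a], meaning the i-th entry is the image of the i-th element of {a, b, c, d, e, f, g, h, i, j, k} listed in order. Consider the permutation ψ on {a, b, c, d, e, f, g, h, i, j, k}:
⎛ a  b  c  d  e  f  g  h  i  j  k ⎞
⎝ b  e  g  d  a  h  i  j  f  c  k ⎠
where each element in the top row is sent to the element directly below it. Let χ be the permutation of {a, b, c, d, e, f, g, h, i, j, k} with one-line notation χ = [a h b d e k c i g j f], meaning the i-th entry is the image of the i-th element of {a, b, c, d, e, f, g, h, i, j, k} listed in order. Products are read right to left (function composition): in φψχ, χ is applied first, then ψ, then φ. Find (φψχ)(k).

Chase k: χ(k) = f; ψ(f) = h; φ(h) = d. Hence (φψχ)(k) = d.

d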